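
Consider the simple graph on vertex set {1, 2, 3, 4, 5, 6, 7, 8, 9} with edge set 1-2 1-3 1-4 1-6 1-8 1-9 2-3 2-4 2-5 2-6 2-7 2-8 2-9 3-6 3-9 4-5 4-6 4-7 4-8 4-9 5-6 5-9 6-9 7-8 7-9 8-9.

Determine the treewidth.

4

A width-4 tree decomposition is:
Bags: B1 = {1, 2, 4, 8, 9}  B2 = {1, 2, 4, 6, 9}  B3 = {2, 4, 5, 6, 9}  B4 = {1, 2, 3, 6, 9}  B5 = {2, 4, 7, 8, 9}
Tree: B1–B2, B2–B3, B2–B4, B1–B5
The largest bag has 5 vertices, giving width 4; this decomposition certifies tw(G) ≤ 4. On the other hand G contains the 5-clique {1, 2, 3, 6, 9}. A clique must lie in a single bag of any decomposition, so no decomposition can have width below 4. Combining the bounds, tw(G) = 4.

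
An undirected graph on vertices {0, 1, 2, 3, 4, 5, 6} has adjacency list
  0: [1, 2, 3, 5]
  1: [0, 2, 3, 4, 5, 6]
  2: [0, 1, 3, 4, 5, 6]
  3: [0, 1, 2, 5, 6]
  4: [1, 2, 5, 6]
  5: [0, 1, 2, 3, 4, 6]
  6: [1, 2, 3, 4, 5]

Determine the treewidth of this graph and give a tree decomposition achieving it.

Each bag holds 5 vertices, so the decomposition has width 4, which upper-bounds the treewidth. For the lower bound, the 5 vertices {0, 1, 2, 3, 5} are pairwise adjacent, and any tree decomposition puts a clique entirely inside one bag — forcing width ≥ 4. The upper and lower bounds meet at 4, so that is the treewidth.

Treewidth 4.
One such decomposition:
Bags: B1 = {1, 2, 3, 5, 6}  B2 = {1, 2, 4, 5, 6}  B3 = {0, 1, 2, 3, 5}
Tree: B1–B2, B1–B3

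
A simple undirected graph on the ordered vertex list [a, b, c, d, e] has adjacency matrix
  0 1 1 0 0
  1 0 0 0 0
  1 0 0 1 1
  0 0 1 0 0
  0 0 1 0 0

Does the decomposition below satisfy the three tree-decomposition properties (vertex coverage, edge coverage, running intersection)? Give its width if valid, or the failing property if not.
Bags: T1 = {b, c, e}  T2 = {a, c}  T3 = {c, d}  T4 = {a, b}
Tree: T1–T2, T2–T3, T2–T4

A tree decomposition must satisfy three properties: every vertex lies in some bag; for every edge, both endpoints lie together in some bag; and for every vertex, the bags containing it form a connected subtree. Here bags containing vertex b are not connected in the tree, so the decomposition is invalid.

No — bags containing vertex b are not connected in the tree.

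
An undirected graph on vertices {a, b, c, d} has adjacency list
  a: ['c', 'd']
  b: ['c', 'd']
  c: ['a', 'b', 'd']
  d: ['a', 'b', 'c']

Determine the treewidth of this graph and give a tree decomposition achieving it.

Each bag holds 3 vertices, so the decomposition has width 2, which upper-bounds the treewidth. Conversely, {a, c, d} is a clique of size 3, and the vertices of any clique must share a bag in every tree decomposition; so some bag has ≥ 3 vertices and tw(G) ≥ 2. Therefore the treewidth is 2.

Treewidth 2.
Bags: B1 = {a, c, d}  B2 = {b, c, d}
Tree: B1–B2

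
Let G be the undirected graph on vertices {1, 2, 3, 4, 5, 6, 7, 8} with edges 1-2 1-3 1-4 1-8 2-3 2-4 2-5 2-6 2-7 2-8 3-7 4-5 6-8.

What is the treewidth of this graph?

A width-2 tree decomposition is:
Bags: B1 = {1, 2, 8}  B2 = {1, 2, 4}  B3 = {1, 2, 3}  B4 = {2, 3, 7}  B5 = {2, 6, 8}  B6 = {2, 4, 5}
Tree: B1–B2, B2–B3, B3–B4, B1–B5, B2–B6
Every bag has size at most 3, so the width is 3 − 1 = 2 and tw(G) ≤ 2. Conversely, {1, 2, 8} is a clique of size 3, and the vertices of any clique must share a bag in every tree decomposition; so some bag has ≥ 3 vertices and tw(G) ≥ 2. Combining the bounds, tw(G) = 2.

2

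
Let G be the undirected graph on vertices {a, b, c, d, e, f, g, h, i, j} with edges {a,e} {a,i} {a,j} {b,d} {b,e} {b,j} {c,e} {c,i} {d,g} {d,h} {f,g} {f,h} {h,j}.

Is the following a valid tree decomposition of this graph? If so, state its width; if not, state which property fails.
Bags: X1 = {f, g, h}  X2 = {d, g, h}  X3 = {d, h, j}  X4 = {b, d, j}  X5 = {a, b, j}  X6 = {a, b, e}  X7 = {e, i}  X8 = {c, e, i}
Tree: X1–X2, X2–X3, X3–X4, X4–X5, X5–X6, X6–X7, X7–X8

A tree decomposition must satisfy three properties: every vertex lies in some bag; for every edge, both endpoints lie together in some bag; and for every vertex, the bags containing it form a connected subtree. Here edge (a,i) lies in no bag, so the decomposition is invalid.

No — edge (a,i) lies in no bag.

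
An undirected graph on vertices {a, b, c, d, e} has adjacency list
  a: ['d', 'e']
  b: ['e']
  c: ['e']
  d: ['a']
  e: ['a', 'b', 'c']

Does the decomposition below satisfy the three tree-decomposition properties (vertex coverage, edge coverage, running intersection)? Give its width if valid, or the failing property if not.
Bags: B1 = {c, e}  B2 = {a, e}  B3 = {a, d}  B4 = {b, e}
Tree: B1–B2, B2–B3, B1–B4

Checking the three conditions: (i) the bags cover all of {a, b, c, d, e}; (ii) for each edge, some bag contains both endpoints; (iii) the bags containing any fixed vertex form a subtree. All hold, so the decomposition is valid with width 2 − 1 = 1.

Yes; width 1.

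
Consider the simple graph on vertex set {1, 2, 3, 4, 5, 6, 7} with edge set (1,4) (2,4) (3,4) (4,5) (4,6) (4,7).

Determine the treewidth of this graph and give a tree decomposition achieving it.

The largest bag has 2 vertices, giving width 1; this decomposition certifies tw(G) ≤ 1. Since G has at least one edge (e.g. 4–6), it is not an edgeless graph, so tw(G) ≥ 1. Combining the bounds, tw(G) = 1.

Treewidth 1.
One optimal decomposition is:
Bags: B1 = {4, 6}  B2 = {3, 4}  B3 = {2, 4}  B4 = {1, 4}  B5 = {4, 7}  B6 = {4, 5}
Tree: B1–B2, B1–B3, B3–B4, B1–B5, B5–B6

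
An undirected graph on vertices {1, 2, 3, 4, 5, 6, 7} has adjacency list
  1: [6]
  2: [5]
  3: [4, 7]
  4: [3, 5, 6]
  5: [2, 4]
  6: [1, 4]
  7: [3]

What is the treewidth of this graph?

1

A width-1 tree decomposition is:
Bags: B1 = {3, 4}  B2 = {4, 5}  B3 = {2, 5}  B4 = {4, 6}  B5 = {1, 6}  B6 = {3, 7}
Tree: B1–B2, B2–B3, B2–B4, B4–B5, B1–B6
Every bag has size at most 2, so the width is 2 − 1 = 1 and tw(G) ≤ 1. G has an edge, so its treewidth is at least 1. Combining the bounds, tw(G) = 1.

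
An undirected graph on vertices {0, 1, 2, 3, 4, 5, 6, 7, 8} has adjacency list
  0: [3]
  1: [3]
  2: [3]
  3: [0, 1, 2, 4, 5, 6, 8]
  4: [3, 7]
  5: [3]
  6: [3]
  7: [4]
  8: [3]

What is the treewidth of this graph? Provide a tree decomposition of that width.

Treewidth 1.
One such decomposition:
Bags: B1 = {3, 4}  B2 = {3, 5}  B3 = {1, 3}  B4 = {2, 3}  B5 = {3, 8}  B6 = {0, 3}  B7 = {3, 6}  B8 = {4, 7}
Tree: B1–B2, B2–B3, B2–B4, B1–B5, B2–B6, B3–B7, B1–B8

The largest bag has 2 vertices, giving width 1; this decomposition certifies tw(G) ≤ 1. Any graph with an edge has treewidth ≥ 1, and G has the edge 3–4. Therefore the treewidth is 1.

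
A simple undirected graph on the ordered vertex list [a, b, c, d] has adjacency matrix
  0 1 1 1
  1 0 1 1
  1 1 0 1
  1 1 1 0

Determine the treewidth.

3

A width-3 tree decomposition is:
Bags: B1 = {a, b, c, d}
Tree: (single bag)
With just one bag of size 4, the width is 4 − 1 = 3, so tw(G) ≤ 3. On the other hand G contains the 4-clique {a, b, c, d}. A clique must lie in a single bag of any decomposition, so no decomposition can have width below 3. Hence tw(G) = 3 exactly.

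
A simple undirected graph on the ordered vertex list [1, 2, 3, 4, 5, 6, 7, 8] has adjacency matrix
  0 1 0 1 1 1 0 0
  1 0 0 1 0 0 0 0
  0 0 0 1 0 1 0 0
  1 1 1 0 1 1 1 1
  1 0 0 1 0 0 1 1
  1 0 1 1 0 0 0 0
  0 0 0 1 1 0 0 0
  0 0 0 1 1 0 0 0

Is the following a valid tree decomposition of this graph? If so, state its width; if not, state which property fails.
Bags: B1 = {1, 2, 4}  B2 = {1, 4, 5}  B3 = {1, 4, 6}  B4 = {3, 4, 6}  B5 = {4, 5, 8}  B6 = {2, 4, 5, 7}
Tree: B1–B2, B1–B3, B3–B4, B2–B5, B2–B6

A tree decomposition must satisfy three properties: every vertex lies in some bag; for every edge, both endpoints lie together in some bag; and for every vertex, the bags containing it form a connected subtree. Here bags containing vertex 2 are not connected in the tree, so the decomposition is invalid.

No — bags containing vertex 2 are not connected in the tree.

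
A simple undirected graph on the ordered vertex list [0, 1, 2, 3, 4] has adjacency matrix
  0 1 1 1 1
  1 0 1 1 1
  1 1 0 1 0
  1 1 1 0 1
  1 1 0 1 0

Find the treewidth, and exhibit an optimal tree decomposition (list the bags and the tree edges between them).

Each bag holds 4 vertices, so the decomposition has width 3, which upper-bounds the treewidth. For the lower bound, the 4 vertices {0, 1, 2, 3} are pairwise adjacent, and any tree decomposition puts a clique entirely inside one bag — forcing width ≥ 3. Hence tw(G) = 3 exactly.

Treewidth 3.
Bags: B1 = {0, 1, 2, 3}  B2 = {0, 1, 3, 4}
Tree: B1–B2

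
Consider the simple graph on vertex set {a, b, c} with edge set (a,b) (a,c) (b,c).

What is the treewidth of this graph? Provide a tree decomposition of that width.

A single bag containing all 3 vertices is trivially a valid decomposition of width 2. On the other hand G contains the 3-clique {a, b, c}. A clique must lie in a single bag of any decomposition, so no decomposition can have width below 2. Combining the bounds, tw(G) = 2.

Treewidth 2.
Bags: B1 = {a, b, c}
Tree: (single bag)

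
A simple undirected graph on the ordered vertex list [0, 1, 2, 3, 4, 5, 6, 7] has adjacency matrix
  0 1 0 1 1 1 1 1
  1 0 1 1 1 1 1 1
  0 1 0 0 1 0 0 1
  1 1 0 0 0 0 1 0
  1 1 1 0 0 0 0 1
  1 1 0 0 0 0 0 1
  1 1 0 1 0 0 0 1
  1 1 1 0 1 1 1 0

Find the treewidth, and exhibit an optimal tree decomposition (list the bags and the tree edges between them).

The largest bag has 4 vertices, giving width 3; this decomposition certifies tw(G) ≤ 3. Conversely, {0, 1, 3, 6} is a clique of size 4, and the vertices of any clique must share a bag in every tree decomposition; so some bag has ≥ 4 vertices and tw(G) ≥ 3. Combining the bounds, tw(G) = 3.

Treewidth 3.
One optimal decomposition is:
Bags: B1 = {0, 1, 4, 7}  B2 = {0, 1, 6, 7}  B3 = {0, 1, 3, 6}  B4 = {1, 2, 4, 7}  B5 = {0, 1, 5, 7}
Tree: B1–B2, B2–B3, B1–B4, B1–B5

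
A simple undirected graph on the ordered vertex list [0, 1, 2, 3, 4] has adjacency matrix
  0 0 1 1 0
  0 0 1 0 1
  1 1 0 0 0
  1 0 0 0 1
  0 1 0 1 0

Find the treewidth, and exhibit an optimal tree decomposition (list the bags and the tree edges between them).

Treewidth 2.
One optimal decomposition is:
Bags: B1 = {0, 1, 2}  B2 = {0, 1, 4}  B3 = {0, 3, 4}
Tree: B1–B2, B2–B3

Every bag has size at most 3, so the width is 3 − 1 = 2 and tw(G) ≤ 2. The edges 0–2–1–4–3–0 form a cycle, so G is not a tree and its treewidth is at least 2. Combining the bounds, tw(G) = 2.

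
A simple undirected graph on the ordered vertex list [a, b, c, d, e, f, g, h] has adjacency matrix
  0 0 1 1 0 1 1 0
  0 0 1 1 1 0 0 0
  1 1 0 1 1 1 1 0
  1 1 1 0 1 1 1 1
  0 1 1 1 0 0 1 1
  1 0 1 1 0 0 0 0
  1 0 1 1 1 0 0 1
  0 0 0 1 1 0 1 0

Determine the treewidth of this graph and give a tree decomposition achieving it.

Treewidth 3.
One optimal decomposition is:
Bags: B1 = {c, d, e, g}  B2 = {b, c, d, e}  B3 = {a, c, d, g}  B4 = {a, c, d, f}  B5 = {d, e, g, h}
Tree: B1–B2, B1–B3, B3–B4, B1–B5

Every bag has size at most 4, so the width is 4 − 1 = 3 and tw(G) ≤ 3. On the other hand G contains the 4-clique {d, e, g, h}. A clique must lie in a single bag of any decomposition, so no decomposition can have width below 3. Therefore the treewidth is 3.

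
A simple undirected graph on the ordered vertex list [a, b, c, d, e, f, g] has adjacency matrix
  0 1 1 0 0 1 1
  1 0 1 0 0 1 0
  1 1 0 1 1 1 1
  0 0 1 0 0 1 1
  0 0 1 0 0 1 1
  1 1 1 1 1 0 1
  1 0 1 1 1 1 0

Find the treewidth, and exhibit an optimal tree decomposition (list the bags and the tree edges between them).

Every bag has size at most 4, so the width is 4 − 1 = 3 and tw(G) ≤ 3. On the other hand G contains the 4-clique {c, d, f, g}. A clique must lie in a single bag of any decomposition, so no decomposition can have width below 3. Hence tw(G) = 3 exactly.

Treewidth 3.
Bags: B1 = {a, c, f, g}  B2 = {c, e, f, g}  B3 = {c, d, f, g}  B4 = {a, b, c, f}
Tree: B1–B2, B1–B3, B1–B4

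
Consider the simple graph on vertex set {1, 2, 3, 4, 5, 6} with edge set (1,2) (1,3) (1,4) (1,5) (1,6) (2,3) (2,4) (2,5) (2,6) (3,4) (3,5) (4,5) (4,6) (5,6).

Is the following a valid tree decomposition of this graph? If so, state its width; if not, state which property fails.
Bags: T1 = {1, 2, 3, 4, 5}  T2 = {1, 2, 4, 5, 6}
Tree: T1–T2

Yes; width 4.

Vertex coverage: the bags together contain {1, 2, 3, 4, 5, 6}, the full vertex set. Edge coverage: each edge of G has both endpoints in at least one bag. Running intersection: for every vertex, the bags containing it form a connected subtree. All three properties hold, so this is a valid tree decomposition of width max|bag| − 1 = 4, and hence tw(G) ≤ 4.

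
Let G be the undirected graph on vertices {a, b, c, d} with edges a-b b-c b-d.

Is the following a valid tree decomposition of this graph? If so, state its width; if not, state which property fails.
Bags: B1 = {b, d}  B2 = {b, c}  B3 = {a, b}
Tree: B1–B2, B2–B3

Yes; width 1.

Vertex coverage: the bags together contain {a, b, c, d}, the full vertex set. Edge coverage: each edge of G has both endpoints in at least one bag. Running intersection: for every vertex, the bags containing it form a connected subtree. All three properties hold, so this is a valid tree decomposition of width max|bag| − 1 = 1, and hence tw(G) ≤ 1.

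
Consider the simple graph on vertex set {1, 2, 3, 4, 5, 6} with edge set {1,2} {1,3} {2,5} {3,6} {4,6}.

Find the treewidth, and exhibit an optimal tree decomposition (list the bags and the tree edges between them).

Treewidth 1.
Bags: B1 = {4, 6}  B2 = {3, 6}  B3 = {1, 3}  B4 = {1, 2}  B5 = {2, 5}
Tree: B1–B2, B2–B3, B3–B4, B4–B5

Every bag has size at most 2, so the width is 2 − 1 = 1 and tw(G) ≤ 1. Any graph with an edge has treewidth ≥ 1, and G has the edge 4–6. The upper and lower bounds meet at 1, so that is the treewidth.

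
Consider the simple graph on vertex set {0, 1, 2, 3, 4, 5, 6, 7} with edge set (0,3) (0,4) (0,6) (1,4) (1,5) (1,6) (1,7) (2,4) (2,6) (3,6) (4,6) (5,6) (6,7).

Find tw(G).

2

A width-2 tree decomposition is:
Bags: B1 = {0, 3, 6}  B2 = {0, 4, 6}  B3 = {2, 4, 6}  B4 = {1, 4, 6}  B5 = {1, 5, 6}  B6 = {1, 6, 7}
Tree: B1–B2, B2–B3, B3–B4, B4–B5, B4–B6
Each bag holds 3 vertices, so the decomposition has width 2, which upper-bounds the treewidth. For the lower bound, the 3 vertices {0, 3, 6} are pairwise adjacent, and any tree decomposition puts a clique entirely inside one bag — forcing width ≥ 2. Combining the bounds, tw(G) = 2.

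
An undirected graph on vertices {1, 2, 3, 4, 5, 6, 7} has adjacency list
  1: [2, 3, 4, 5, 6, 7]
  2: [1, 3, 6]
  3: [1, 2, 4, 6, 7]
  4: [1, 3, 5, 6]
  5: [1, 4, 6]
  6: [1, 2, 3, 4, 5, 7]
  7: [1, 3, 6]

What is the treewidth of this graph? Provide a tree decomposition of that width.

Each bag holds 4 vertices, so the decomposition has width 3, which upper-bounds the treewidth. Conversely, {1, 2, 3, 6} is a clique of size 4, and the vertices of any clique must share a bag in every tree decomposition; so some bag has ≥ 4 vertices and tw(G) ≥ 3. Hence tw(G) = 3 exactly.

Treewidth 3.
One optimal decomposition is:
Bags: B1 = {1, 4, 5, 6}  B2 = {1, 3, 4, 6}  B3 = {1, 2, 3, 6}  B4 = {1, 3, 6, 7}
Tree: B1–B2, B2–B3, B2–B4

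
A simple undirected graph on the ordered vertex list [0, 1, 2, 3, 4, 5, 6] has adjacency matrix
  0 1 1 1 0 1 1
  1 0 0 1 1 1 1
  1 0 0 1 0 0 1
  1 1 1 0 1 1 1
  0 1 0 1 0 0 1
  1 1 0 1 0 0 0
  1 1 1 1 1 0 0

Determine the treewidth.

3

A width-3 tree decomposition is:
Bags: B1 = {0, 1, 3, 6}  B2 = {0, 2, 3, 6}  B3 = {0, 1, 3, 5}  B4 = {1, 3, 4, 6}
Tree: B1–B2, B1–B3, B1–B4
Every bag has size at most 4, so the width is 4 − 1 = 3 and tw(G) ≤ 3. For the lower bound, the 4 vertices {0, 1, 3, 5} are pairwise adjacent, and any tree decomposition puts a clique entirely inside one bag — forcing width ≥ 3. Therefore the treewidth is 3.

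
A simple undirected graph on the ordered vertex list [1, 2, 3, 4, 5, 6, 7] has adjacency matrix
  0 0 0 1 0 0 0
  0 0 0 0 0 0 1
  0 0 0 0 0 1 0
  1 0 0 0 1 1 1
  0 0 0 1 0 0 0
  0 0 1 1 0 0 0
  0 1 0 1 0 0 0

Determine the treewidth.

1

A width-1 tree decomposition is:
Bags: B1 = {4, 6}  B2 = {4, 7}  B3 = {3, 6}  B4 = {2, 7}  B5 = {1, 4}  B6 = {4, 5}
Tree: B1–B2, B1–B3, B2–B4, B2–B5, B1–B6
Every bag has size at most 2, so the width is 2 − 1 = 1 and tw(G) ≤ 1. G has an edge, so its treewidth is at least 1. Hence tw(G) = 1 exactly.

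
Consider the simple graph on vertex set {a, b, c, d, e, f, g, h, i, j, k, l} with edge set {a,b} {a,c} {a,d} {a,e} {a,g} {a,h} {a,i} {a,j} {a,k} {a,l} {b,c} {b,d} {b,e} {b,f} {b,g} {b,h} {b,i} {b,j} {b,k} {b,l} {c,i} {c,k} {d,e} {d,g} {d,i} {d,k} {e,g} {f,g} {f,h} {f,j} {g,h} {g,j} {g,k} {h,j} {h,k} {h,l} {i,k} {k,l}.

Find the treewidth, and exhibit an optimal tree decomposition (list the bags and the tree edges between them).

The largest bag has 5 vertices, giving width 4; this decomposition certifies tw(G) ≤ 4. Conversely, {a, b, g, h, j} is a clique of size 5, and the vertices of any clique must share a bag in every tree decomposition; so some bag has ≥ 5 vertices and tw(G) ≥ 4. The upper and lower bounds meet at 4, so that is the treewidth.

Treewidth 4.
Bags: B1 = {a, b, d, g, k}  B2 = {a, b, g, h, k}  B3 = {a, b, g, h, j}  B4 = {a, b, d, e, g}  B5 = {a, b, d, i, k}  B6 = {a, b, c, i, k}  B7 = {b, f, g, h, j}  B8 = {a, b, h, k, l}
Tree: B1–B2, B2–B3, B1–B4, B1–B5, B5–B6, B3–B7, B2–B8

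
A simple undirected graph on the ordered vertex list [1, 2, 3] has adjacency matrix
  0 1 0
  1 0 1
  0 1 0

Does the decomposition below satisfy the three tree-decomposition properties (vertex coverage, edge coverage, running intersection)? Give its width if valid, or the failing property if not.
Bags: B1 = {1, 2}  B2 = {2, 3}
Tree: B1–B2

Vertex coverage: the bags together contain {1, 2, 3}, the full vertex set. Edge coverage: each edge of G has both endpoints in at least one bag. Running intersection: for every vertex, the bags containing it form a connected subtree. All three properties hold, so this is a valid tree decomposition of width max|bag| − 1 = 1, and hence tw(G) ≤ 1.

Yes; width 1.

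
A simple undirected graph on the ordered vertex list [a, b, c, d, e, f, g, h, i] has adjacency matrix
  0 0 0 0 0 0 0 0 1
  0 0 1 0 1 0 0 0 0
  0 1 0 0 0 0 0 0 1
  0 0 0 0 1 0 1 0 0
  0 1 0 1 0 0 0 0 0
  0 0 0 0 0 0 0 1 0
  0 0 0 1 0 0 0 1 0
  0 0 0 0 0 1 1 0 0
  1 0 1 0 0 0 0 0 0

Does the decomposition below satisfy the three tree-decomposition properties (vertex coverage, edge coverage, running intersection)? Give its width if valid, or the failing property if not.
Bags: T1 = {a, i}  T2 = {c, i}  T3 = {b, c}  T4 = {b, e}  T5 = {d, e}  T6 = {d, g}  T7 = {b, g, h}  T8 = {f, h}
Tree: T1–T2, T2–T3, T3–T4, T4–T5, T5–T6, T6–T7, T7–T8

No — bags containing vertex b are not connected in the tree.

A tree decomposition must satisfy three properties: every vertex lies in some bag; for every edge, both endpoints lie together in some bag; and for every vertex, the bags containing it form a connected subtree. Here bags containing vertex b are not connected in the tree, so the decomposition is invalid.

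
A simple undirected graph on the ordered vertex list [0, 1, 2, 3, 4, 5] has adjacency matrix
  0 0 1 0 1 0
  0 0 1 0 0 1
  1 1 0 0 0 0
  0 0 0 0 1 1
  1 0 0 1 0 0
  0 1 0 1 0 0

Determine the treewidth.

A width-2 tree decomposition is:
Bags: B1 = {0, 3, 4}  B2 = {0, 3, 5}  B3 = {0, 1, 5}  B4 = {0, 1, 2}
Tree: B1–B2, B2–B3, B3–B4
Each bag holds 3 vertices, so the decomposition has width 2, which upper-bounds the treewidth. Since 0–4–3–5–1–2–0 is a cycle in G, G is not acyclic. Forests are exactly the graphs of treewidth ≤ 1, so tw(G) ≥ 2. The upper and lower bounds meet at 2, so that is the treewidth.

2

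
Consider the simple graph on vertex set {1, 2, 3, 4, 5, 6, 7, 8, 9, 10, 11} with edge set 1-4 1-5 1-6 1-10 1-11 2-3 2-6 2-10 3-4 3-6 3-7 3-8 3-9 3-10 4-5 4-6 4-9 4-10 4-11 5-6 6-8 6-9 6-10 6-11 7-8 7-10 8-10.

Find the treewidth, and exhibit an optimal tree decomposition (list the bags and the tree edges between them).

The largest bag has 4 vertices, giving width 3; this decomposition certifies tw(G) ≤ 3. On the other hand G contains the 4-clique {3, 6, 8, 10}. A clique must lie in a single bag of any decomposition, so no decomposition can have width below 3. Combining the bounds, tw(G) = 3.

Treewidth 3.
One optimal decomposition is:
Bags: B1 = {1, 4, 6, 10}  B2 = {1, 4, 5, 6}  B3 = {3, 4, 6, 10}  B4 = {3, 4, 6, 9}  B5 = {1, 4, 6, 11}  B6 = {2, 3, 6, 10}  B7 = {3, 6, 8, 10}  B8 = {3, 7, 8, 10}
Tree: B1–B2, B1–B3, B3–B4, B1–B5, B3–B6, B6–B7, B7–B8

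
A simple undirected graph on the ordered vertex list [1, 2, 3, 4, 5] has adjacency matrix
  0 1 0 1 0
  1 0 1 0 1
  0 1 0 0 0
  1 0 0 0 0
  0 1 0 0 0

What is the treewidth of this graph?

1

A width-1 tree decomposition is:
Bags: B1 = {1, 2}  B2 = {2, 3}  B3 = {1, 4}  B4 = {2, 5}
Tree: B1–B2, B1–B3, B1–B4
Every bag has size at most 2, so the width is 2 − 1 = 1 and tw(G) ≤ 1. Any graph with an edge has treewidth ≥ 1, and G has the edge 1–2. Hence tw(G) = 1 exactly.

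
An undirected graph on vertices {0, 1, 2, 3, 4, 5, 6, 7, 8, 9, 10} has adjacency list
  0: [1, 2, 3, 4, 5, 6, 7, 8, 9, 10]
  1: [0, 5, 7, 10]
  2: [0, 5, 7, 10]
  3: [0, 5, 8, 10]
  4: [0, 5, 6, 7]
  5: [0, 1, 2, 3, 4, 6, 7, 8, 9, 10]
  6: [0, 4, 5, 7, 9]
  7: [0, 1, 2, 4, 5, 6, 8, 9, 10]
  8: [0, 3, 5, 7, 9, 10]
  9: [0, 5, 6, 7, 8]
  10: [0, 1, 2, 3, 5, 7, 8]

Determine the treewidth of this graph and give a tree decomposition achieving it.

Every bag has size at most 5, so the width is 5 − 1 = 4 and tw(G) ≤ 4. Conversely, {0, 3, 5, 8, 10} is a clique of size 5, and the vertices of any clique must share a bag in every tree decomposition; so some bag has ≥ 5 vertices and tw(G) ≥ 4. Hence tw(G) = 4 exactly.

Treewidth 4.
One optimal decomposition is:
Bags: B1 = {0, 5, 6, 7, 9}  B2 = {0, 5, 7, 8, 9}  B3 = {0, 5, 7, 8, 10}  B4 = {0, 3, 5, 8, 10}  B5 = {0, 4, 5, 6, 7}  B6 = {0, 2, 5, 7, 10}  B7 = {0, 1, 5, 7, 10}
Tree: B1–B2, B2–B3, B3–B4, B1–B5, B3–B6, B6–B7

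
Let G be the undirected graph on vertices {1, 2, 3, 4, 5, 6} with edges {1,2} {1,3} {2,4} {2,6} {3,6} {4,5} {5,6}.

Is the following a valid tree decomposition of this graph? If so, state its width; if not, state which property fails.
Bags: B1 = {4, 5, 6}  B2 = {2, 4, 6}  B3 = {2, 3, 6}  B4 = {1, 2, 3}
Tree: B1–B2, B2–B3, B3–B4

Checking the three conditions: (i) the bags cover all of {1, 2, 3, 4, 5, 6}; (ii) for each edge, some bag contains both endpoints; (iii) the bags containing any fixed vertex form a subtree. All hold, so the decomposition is valid with width 3 − 1 = 2.

Yes; width 2.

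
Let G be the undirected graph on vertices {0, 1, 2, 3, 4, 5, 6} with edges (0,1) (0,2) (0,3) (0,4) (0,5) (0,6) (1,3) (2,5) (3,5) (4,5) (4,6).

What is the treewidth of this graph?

A width-2 tree decomposition is:
Bags: B1 = {0, 3, 5}  B2 = {0, 2, 5}  B3 = {0, 4, 5}  B4 = {0, 4, 6}  B5 = {0, 1, 3}
Tree: B1–B2, B1–B3, B3–B4, B1–B5
Every bag has size at most 3, so the width is 3 − 1 = 2 and tw(G) ≤ 2. On the other hand G contains the 3-clique {0, 1, 3}. A clique must lie in a single bag of any decomposition, so no decomposition can have width below 2. Therefore the treewidth is 2.

2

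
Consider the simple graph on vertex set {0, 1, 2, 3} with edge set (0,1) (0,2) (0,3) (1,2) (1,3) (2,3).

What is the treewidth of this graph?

3

A width-3 tree decomposition is:
Bags: B1 = {0, 1, 2, 3}
Tree: (single bag)
With just one bag of size 4, the width is 4 − 1 = 3, so tw(G) ≤ 3. For the lower bound, the 4 vertices {0, 1, 2, 3} are pairwise adjacent, and any tree decomposition puts a clique entirely inside one bag — forcing width ≥ 3. Combining the bounds, tw(G) = 3.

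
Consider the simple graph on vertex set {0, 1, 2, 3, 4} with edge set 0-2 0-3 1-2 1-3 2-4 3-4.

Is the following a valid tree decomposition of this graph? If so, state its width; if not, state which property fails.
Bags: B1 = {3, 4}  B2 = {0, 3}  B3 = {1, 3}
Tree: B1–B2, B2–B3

No — vertex 2 appears in no bag.

A tree decomposition must satisfy three properties: every vertex lies in some bag; for every edge, both endpoints lie together in some bag; and for every vertex, the bags containing it form a connected subtree. Here vertex 2 appears in no bag, so the decomposition is invalid.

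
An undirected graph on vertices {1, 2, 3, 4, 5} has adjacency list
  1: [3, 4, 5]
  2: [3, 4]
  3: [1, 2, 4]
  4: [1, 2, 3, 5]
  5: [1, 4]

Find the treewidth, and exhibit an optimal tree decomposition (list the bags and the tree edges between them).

Every bag has size at most 3, so the width is 3 − 1 = 2 and tw(G) ≤ 2. Conversely, {1, 3, 4} is a clique of size 3, and the vertices of any clique must share a bag in every tree decomposition; so some bag has ≥ 3 vertices and tw(G) ≥ 2. Therefore the treewidth is 2.

Treewidth 2.
Bags: B1 = {1, 3, 4}  B2 = {2, 3, 4}  B3 = {1, 4, 5}
Tree: B1–B2, B1–B3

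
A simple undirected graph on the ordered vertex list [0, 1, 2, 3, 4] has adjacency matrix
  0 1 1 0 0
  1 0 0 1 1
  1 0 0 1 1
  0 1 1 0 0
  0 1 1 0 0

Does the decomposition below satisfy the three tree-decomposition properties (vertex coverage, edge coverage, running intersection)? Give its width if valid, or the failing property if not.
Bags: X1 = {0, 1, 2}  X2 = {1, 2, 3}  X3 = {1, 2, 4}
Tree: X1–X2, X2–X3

Yes; width 2.

Checking the three conditions: (i) the bags cover all of {0, 1, 2, 3, 4}; (ii) for each edge, some bag contains both endpoints; (iii) the bags containing any fixed vertex form a subtree. All hold, so the decomposition is valid with width 3 − 1 = 2.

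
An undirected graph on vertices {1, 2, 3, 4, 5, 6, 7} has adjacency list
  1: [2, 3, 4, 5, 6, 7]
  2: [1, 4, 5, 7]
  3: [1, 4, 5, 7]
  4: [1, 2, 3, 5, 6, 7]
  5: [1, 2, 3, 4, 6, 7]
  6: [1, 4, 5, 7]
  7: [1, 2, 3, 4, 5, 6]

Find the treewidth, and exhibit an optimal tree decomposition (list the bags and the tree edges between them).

Treewidth 4.
Bags: B1 = {1, 3, 4, 5, 7}  B2 = {1, 4, 5, 6, 7}  B3 = {1, 2, 4, 5, 7}
Tree: B1–B2, B2–B3

Each bag holds 5 vertices, so the decomposition has width 4, which upper-bounds the treewidth. Conversely, {1, 2, 4, 5, 7} is a clique of size 5, and the vertices of any clique must share a bag in every tree decomposition; so some bag has ≥ 5 vertices and tw(G) ≥ 4. Combining the bounds, tw(G) = 4.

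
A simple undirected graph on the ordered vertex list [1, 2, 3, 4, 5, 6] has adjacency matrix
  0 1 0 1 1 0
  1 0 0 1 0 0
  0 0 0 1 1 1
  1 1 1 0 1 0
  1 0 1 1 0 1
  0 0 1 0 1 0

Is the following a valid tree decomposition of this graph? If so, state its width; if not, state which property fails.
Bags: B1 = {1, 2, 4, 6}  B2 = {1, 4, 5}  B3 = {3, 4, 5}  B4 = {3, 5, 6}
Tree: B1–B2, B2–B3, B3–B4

No — bags containing vertex 6 are not connected in the tree.

A tree decomposition must satisfy three properties: every vertex lies in some bag; for every edge, both endpoints lie together in some bag; and for every vertex, the bags containing it form a connected subtree. Here bags containing vertex 6 are not connected in the tree, so the decomposition is invalid.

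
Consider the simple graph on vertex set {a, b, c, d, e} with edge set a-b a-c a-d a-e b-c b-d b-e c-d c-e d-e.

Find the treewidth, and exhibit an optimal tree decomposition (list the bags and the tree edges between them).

Treewidth 4.
Bags: B1 = {a, b, c, d, e}
Tree: (single bag)

A single bag containing all 5 vertices is trivially a valid decomposition of width 4. For the lower bound, the 5 vertices {a, b, c, d, e} are pairwise adjacent, and any tree decomposition puts a clique entirely inside one bag — forcing width ≥ 4. The upper and lower bounds meet at 4, so that is the treewidth.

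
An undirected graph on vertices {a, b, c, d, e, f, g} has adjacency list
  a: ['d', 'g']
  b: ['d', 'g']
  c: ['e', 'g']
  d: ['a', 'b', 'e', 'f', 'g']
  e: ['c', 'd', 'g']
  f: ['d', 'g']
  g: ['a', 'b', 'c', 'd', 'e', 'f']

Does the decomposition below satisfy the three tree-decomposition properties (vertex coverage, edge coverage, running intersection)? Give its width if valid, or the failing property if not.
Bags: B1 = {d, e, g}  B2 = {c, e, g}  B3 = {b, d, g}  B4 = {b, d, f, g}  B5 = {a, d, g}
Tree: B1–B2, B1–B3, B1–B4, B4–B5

No — bags containing vertex b are not connected in the tree.

A tree decomposition must satisfy three properties: every vertex lies in some bag; for every edge, both endpoints lie together in some bag; and for every vertex, the bags containing it form a connected subtree. Here bags containing vertex b are not connected in the tree, so the decomposition is invalid.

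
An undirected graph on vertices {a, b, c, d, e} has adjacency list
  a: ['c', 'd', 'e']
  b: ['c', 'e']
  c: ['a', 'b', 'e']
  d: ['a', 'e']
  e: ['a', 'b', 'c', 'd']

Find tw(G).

A width-2 tree decomposition is:
Bags: B1 = {a, d, e}  B2 = {a, c, e}  B3 = {b, c, e}
Tree: B1–B2, B2–B3
Each bag holds 3 vertices, so the decomposition has width 2, which upper-bounds the treewidth. Conversely, {a, d, e} is a clique of size 3, and the vertices of any clique must share a bag in every tree decomposition; so some bag has ≥ 3 vertices and tw(G) ≥ 2. Therefore the treewidth is 2.

2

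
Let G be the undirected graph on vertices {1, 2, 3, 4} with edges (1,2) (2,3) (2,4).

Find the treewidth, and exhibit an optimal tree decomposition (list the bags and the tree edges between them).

Treewidth 1.
One optimal decomposition is:
Bags: B1 = {2, 3}  B2 = {1, 2}  B3 = {2, 4}
Tree: B1–B2, B2–B3

Every bag has size at most 2, so the width is 2 − 1 = 1 and tw(G) ≤ 1. G has an edge, so its treewidth is at least 1. Combining the bounds, tw(G) = 1.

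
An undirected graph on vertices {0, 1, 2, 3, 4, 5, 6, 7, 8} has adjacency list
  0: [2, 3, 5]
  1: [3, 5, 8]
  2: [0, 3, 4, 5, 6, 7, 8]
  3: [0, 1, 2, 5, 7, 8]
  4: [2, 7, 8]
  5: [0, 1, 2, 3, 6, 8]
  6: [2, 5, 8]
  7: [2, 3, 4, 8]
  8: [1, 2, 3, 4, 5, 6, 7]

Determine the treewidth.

A width-3 tree decomposition is:
Bags: B1 = {2, 5, 6, 8}  B2 = {2, 3, 5, 8}  B3 = {2, 3, 7, 8}  B4 = {1, 3, 5, 8}  B5 = {0, 2, 3, 5}  B6 = {2, 4, 7, 8}
Tree: B1–B2, B2–B3, B2–B4, B2–B5, B3–B6
Each bag holds 4 vertices, so the decomposition has width 3, which upper-bounds the treewidth. For the lower bound, the 4 vertices {1, 3, 5, 8} are pairwise adjacent, and any tree decomposition puts a clique entirely inside one bag — forcing width ≥ 3. Therefore the treewidth is 3.

3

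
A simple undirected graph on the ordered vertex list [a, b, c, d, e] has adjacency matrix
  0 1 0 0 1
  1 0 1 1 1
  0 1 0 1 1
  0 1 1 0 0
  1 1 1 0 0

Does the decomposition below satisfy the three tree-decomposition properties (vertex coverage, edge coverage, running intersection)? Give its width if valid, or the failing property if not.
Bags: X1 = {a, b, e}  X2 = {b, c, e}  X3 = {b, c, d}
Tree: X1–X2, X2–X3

Yes; width 2.

Every vertex of G appears in some bag (union = {a, b, c, d, e}); every edge is covered by a bag; and for each vertex v the set of bags containing v is connected in the bag tree. The decomposition is therefore valid. The largest bag has 3 vertices, so the width is 2.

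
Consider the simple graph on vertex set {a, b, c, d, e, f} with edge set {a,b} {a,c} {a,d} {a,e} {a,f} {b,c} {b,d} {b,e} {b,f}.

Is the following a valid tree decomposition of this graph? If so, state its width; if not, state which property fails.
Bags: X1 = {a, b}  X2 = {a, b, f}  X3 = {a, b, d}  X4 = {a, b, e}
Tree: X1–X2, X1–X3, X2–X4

A tree decomposition must satisfy three properties: every vertex lies in some bag; for every edge, both endpoints lie together in some bag; and for every vertex, the bags containing it form a connected subtree. Here vertex c appears in no bag, so the decomposition is invalid.

No — vertex c appears in no bag.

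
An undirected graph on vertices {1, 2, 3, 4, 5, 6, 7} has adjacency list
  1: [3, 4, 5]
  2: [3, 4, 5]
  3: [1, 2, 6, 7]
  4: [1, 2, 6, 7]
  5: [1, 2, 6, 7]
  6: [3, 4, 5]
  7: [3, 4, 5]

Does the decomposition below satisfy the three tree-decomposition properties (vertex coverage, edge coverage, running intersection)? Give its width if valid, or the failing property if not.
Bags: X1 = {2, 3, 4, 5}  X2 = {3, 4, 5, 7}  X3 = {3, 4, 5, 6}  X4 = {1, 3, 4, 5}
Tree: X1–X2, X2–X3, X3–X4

Yes; width 3.

Checking the three conditions: (i) the bags cover all of {1, 2, 3, 4, 5, 6, 7}; (ii) for each edge, some bag contains both endpoints; (iii) the bags containing any fixed vertex form a subtree. All hold, so the decomposition is valid with width 4 − 1 = 3.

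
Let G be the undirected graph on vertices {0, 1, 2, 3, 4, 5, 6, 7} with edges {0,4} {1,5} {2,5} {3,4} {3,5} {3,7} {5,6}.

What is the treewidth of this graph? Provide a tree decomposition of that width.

Treewidth 1.
One optimal decomposition is:
Bags: B1 = {3, 5}  B2 = {3, 4}  B3 = {2, 5}  B4 = {3, 7}  B5 = {1, 5}  B6 = {5, 6}  B7 = {0, 4}
Tree: B1–B2, B1–B3, B1–B4, B3–B5, B5–B6, B2–B7

Each bag holds 2 vertices, so the decomposition has width 1, which upper-bounds the treewidth. Any graph with an edge has treewidth ≥ 1, and G has the edge 3–5. Therefore the treewidth is 1.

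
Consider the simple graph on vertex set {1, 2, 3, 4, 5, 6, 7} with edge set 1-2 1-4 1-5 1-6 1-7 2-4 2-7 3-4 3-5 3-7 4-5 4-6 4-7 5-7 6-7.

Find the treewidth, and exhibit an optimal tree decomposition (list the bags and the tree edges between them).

Every bag has size at most 4, so the width is 4 − 1 = 3 and tw(G) ≤ 3. On the other hand G contains the 4-clique {1, 2, 4, 7}. A clique must lie in a single bag of any decomposition, so no decomposition can have width below 3. Hence tw(G) = 3 exactly.

Treewidth 3.
One optimal decomposition is:
Bags: B1 = {3, 4, 5, 7}  B2 = {1, 4, 5, 7}  B3 = {1, 2, 4, 7}  B4 = {1, 4, 6, 7}
Tree: B1–B2, B2–B3, B2–B4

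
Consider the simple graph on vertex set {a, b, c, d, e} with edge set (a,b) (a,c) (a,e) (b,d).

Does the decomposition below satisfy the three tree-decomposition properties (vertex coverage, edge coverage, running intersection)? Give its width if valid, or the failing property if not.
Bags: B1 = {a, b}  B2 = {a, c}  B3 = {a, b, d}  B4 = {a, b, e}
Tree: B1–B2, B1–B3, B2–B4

No — bags containing vertex b are not connected in the tree.

A tree decomposition must satisfy three properties: every vertex lies in some bag; for every edge, both endpoints lie together in some bag; and for every vertex, the bags containing it form a connected subtree. Here bags containing vertex b are not connected in the tree, so the decomposition is invalid.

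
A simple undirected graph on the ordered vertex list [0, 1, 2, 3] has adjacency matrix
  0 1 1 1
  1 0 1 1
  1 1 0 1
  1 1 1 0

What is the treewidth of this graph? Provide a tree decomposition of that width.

Treewidth 3.
Bags: B1 = {0, 1, 2, 3}
Tree: (single bag)

A single bag containing all 4 vertices is trivially a valid decomposition of width 3. For the lower bound, the 4 vertices {0, 1, 2, 3} are pairwise adjacent, and any tree decomposition puts a clique entirely inside one bag — forcing width ≥ 3. The upper and lower bounds meet at 3, so that is the treewidth.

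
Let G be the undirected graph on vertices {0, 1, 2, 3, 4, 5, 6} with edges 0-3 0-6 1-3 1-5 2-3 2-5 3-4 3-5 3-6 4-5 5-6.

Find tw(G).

2

A width-2 tree decomposition is:
Bags: B1 = {3, 5, 6}  B2 = {0, 3, 6}  B3 = {1, 3, 5}  B4 = {3, 4, 5}  B5 = {2, 3, 5}
Tree: B1–B2, B1–B3, B3–B4, B4–B5
Each bag holds 3 vertices, so the decomposition has width 2, which upper-bounds the treewidth. Conversely, {0, 3, 6} is a clique of size 3, and the vertices of any clique must share a bag in every tree decomposition; so some bag has ≥ 3 vertices and tw(G) ≥ 2. The upper and lower bounds meet at 2, so that is the treewidth.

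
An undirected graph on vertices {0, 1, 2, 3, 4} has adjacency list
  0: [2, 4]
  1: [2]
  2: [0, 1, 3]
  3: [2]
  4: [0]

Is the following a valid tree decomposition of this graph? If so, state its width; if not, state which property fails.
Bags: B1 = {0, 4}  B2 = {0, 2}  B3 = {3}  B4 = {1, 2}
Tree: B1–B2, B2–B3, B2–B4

A tree decomposition must satisfy three properties: every vertex lies in some bag; for every edge, both endpoints lie together in some bag; and for every vertex, the bags containing it form a connected subtree. Here edge (2,3) lies in no bag, so the decomposition is invalid.

No — edge (2,3) lies in no bag.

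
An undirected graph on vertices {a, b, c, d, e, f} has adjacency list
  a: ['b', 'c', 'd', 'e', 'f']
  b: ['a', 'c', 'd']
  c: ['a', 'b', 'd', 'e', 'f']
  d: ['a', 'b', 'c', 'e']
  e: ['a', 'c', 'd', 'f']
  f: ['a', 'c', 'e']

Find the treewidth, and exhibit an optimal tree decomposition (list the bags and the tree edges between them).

Every bag has size at most 4, so the width is 4 − 1 = 3 and tw(G) ≤ 3. For the lower bound, the 4 vertices {a, c, d, e} are pairwise adjacent, and any tree decomposition puts a clique entirely inside one bag — forcing width ≥ 3. Therefore the treewidth is 3.

Treewidth 3.
One optimal decomposition is:
Bags: B1 = {a, c, d, e}  B2 = {a, b, c, d}  B3 = {a, c, e, f}
Tree: B1–B2, B1–B3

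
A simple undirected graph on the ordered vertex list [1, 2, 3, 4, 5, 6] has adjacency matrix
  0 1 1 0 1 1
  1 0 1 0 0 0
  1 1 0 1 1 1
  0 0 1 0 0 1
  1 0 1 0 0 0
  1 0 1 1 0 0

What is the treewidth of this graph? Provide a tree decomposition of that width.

Treewidth 2.
Bags: B1 = {1, 3, 6}  B2 = {1, 2, 3}  B3 = {3, 4, 6}  B4 = {1, 3, 5}
Tree: B1–B2, B1–B3, B2–B4

The largest bag has 3 vertices, giving width 2; this decomposition certifies tw(G) ≤ 2. For the lower bound, the 3 vertices {1, 2, 3} are pairwise adjacent, and any tree decomposition puts a clique entirely inside one bag — forcing width ≥ 2. The upper and lower bounds meet at 2, so that is the treewidth.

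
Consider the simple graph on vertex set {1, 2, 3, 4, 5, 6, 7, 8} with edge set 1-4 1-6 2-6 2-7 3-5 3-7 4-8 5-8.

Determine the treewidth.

2

A width-2 tree decomposition is:
Bags: B1 = {1, 4, 8}  B2 = {1, 6, 8}  B3 = {2, 6, 8}  B4 = {2, 7, 8}  B5 = {3, 7, 8}  B6 = {3, 5, 8}
Tree: B1–B2, B2–B3, B3–B4, B4–B5, B5–B6
Each bag holds 3 vertices, so the decomposition has width 2, which upper-bounds the treewidth. The edges 8–4–1–6–2–7–3–5–8 form a cycle, so G is not a tree and its treewidth is at least 2. Hence tw(G) = 2 exactly.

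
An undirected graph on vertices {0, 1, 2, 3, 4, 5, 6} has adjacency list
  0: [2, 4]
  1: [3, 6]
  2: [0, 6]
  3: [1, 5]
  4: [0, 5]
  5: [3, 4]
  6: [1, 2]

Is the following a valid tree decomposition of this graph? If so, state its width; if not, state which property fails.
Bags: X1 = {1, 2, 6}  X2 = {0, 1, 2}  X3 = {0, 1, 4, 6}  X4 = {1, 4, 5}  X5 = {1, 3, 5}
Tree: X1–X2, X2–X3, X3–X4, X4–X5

A tree decomposition must satisfy three properties: every vertex lies in some bag; for every edge, both endpoints lie together in some bag; and for every vertex, the bags containing it form a connected subtree. Here bags containing vertex 6 are not connected in the tree, so the decomposition is invalid.

No — bags containing vertex 6 are not connected in the tree.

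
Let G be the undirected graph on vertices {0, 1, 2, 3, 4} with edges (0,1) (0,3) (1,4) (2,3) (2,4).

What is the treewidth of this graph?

A width-2 tree decomposition is:
Bags: B1 = {0, 2, 3}  B2 = {0, 2, 4}  B3 = {0, 1, 4}
Tree: B1–B2, B2–B3
Every bag has size at most 3, so the width is 3 − 1 = 2 and tw(G) ≤ 2. Since 0–3–2–4–1–0 is a cycle in G, G is not acyclic. Forests are exactly the graphs of treewidth ≤ 1, so tw(G) ≥ 2. The upper and lower bounds meet at 2, so that is the treewidth.

2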